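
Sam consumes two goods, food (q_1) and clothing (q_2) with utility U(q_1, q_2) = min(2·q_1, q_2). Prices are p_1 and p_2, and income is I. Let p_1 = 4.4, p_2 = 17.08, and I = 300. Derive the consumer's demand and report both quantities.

q_1* = 7.7801, q_2* = 15.5602

Leontief preferences: the optimum is at the kink where q_1/1 = q_2/2, i.e. q_2 = 2·q_1.
Budget: p_1·q_1 + p_2·2·q_1 = I, so (p_1 + 2·p_2)·q_1 = I.
Demand: q_1*(p_1,p_2,I) = I/(p_1 + 2·p_2), q_2* = 2·I/(p_1 + 2·p_2).
Here 4.4 + 2·17.08 = 38.56, giving q_1* = 7.7801 and q_2* = 15.5602.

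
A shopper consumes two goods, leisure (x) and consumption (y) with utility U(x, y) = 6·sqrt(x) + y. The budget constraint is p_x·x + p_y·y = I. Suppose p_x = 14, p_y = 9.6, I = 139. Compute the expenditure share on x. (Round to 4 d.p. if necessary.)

share on x = 0.4262

Solve: √x = 3·p_y/p_x, so x*(p_x,p_y) = (3·p_y/p_x)², and y* = (I − p_x·x*)/p_y.
Plugging in: x* = (3·9.6/14)² = 4.2318, y* = 8.3077.
Expenditure on x: 14·4.2318 = 59.2457; share = 0.4262.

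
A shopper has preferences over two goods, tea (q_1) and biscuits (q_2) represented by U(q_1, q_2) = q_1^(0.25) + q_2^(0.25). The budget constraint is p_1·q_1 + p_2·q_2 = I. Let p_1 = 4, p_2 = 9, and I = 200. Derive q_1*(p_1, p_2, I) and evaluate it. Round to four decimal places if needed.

MU_q_1 ∝ q_1^(-0.75), MU_q_2 ∝ q_2^(-0.75), so MRS = (q_2/q_1)^(0.75) = p_1/p_2.
Solve for the ratio: q_2/q_1 = [p_1/p_2]^(4/3).
With the ratio pinned down, the budget gives q_1* = I/(p_1 + p_2·(q_2/q_1)) and q_2* = (q_2/q_1)·q_1*.
Numerically q_2/q_1 = 0.339175, so q_1* = 200/(4 + 9·0.339175) = 28.3585.

q_1* = 28.3585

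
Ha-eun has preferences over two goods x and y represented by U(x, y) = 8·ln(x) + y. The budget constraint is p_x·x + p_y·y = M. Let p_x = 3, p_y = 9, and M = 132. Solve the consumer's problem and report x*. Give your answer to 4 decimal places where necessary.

Set MRS = p_x/p_y: (8/x)/1 = p_x/p_y.
So x*(p_x,p_y) = 8·p_y/p_x, independent of income; and y* = (M − 8·p_y)/p_y.
At the given prices: x* = 8·9/3 = 24.

x* = 24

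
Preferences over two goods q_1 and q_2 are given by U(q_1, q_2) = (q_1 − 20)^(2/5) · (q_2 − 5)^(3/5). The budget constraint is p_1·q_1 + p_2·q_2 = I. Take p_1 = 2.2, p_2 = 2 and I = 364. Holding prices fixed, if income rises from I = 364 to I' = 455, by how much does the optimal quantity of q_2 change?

Let q_1' = q_1−20, q_2' = q_2−5. MRS = (2/3)·q_2'/q_1' = p_1/p_2.
Substituting into the budget: q_1* = 20 + 0.4·(I − 20·p_1 − 5·p_2)/p_1, and q_2* = 5 + 0.6·(…)/p_2.
Discretionary income = 364 − 20·2.2 − 5·2 = 310; q_2* = 5 + 0.6·310/2 = 98.
At I' = 455: q_2* = 125.3. Change: 125.3 − 98 = 27.3.

Δq_2* = 27.3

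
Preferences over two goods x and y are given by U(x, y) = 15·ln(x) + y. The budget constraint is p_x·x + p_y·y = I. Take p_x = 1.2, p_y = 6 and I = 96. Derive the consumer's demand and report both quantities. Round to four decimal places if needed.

Set MRS = p_x/p_y: (15/x)/1 = p_x/p_y.
So x*(p_x,p_y) = 15·p_y/p_x, independent of income; and y* = (I − 15·p_y)/p_y.
At the given prices: x* = 15·6/1.2 = 75, and y* = 1.

x* = 75, y* = 1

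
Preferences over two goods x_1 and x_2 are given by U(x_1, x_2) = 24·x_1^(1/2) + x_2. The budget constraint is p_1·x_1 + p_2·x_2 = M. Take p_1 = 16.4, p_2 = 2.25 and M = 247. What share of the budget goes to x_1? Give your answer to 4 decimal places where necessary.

share on x_1 = 0.18

Plugging in: x_1* = (12·2.25/16.4)² = 2.7104, x_2* = 90.0217.
Expenditure on x_1: 16.4·2.7104 = 44.4512; share = 0.18.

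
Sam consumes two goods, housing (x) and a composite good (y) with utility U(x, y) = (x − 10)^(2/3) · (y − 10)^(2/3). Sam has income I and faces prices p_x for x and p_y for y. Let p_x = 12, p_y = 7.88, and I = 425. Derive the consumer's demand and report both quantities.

MRS = (y−10)/(x−10). Tangency with p_x/p_y gives y−10 = (p_x/p_y)·(x−10).
Substituting into the budget: x* = 10 + 0.5·(I − 10·p_x − 10·p_y)/p_x, and y* = 10 + 0.5·(…)/p_y.
Discretionary income = 425 − 10·12 − 10·7.88 = 226.2; x* = 10 + 0.5·226.2/12 = 19.425; y* = 10 + 0.5·226.2/7.88 = 24.3528.

x* = 19.425, y* = 24.3528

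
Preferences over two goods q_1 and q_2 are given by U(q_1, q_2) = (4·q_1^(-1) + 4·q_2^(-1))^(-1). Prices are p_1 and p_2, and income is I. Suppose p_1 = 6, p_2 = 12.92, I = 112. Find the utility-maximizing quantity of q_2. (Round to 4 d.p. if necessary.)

q_2* = 5.1555

With the ratio pinned down, the budget gives q_1* = I/(p_1 + p_2·(q_2/q_1)) and q_2* = (q_2/q_1)·q_1*.
Numerically q_2/q_1 = 0.681466, so q_1* = 112/(6 + 12.92·0.681466) = 7.5652 and q_2* = 0.681466·7.5652 = 5.1555.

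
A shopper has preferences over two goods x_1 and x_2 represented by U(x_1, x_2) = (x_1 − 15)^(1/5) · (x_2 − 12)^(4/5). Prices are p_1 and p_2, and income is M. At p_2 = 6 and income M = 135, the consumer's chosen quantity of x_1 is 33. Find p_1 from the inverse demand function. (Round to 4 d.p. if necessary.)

MRS = (1/4)·(x_2−12)/(x_1−15). Tangency with p_1/p_2 gives x_2−12 = 4·(p_1/p_2)·(x_1−15).
After buying the subsistence bundle (15, 12), a share 0.2 of the remaining income goes to x_1: x_1* = 15 + 0.2·(M − 15p_1 − 12p_2)/p_1.
Set x_1* = 33 in the demand function and solve for p_1: p_1 = 0.6.

p_1 = 0.6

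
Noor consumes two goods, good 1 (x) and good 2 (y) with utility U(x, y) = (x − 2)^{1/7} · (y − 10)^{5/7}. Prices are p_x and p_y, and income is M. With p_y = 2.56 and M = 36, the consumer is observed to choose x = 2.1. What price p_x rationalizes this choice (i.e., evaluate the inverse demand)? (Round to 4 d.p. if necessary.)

p_x = 4

MRS = (1/5)·(y−10)/(x−2). Tangency with p_x/p_y gives y−10 = 5·(p_x/p_y)·(x−2).
Substituting into the budget: x* = 2 + 1/6·(M − 2·p_x − 10·p_y)/p_x, and y* = 10 + 5/6·(…)/p_y.
Set x* = 2.1 in the demand function and solve for p_x: p_x = 4.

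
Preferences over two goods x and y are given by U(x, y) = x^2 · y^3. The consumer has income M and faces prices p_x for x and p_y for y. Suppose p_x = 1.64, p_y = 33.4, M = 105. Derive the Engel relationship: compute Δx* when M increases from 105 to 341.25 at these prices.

Demand: x*(p_x,p_y,M) = 0.4·M/p_x and y* = 0.6·M/p_y.
At p_x=1.64, p_y=33.4, M=105: x* = 0.4·105/1.64 = 25.6098.
At M' = 341.25: x* = 83.2317. Change: 83.2317 − 25.6098 = 57.622.

Δx* = 57.622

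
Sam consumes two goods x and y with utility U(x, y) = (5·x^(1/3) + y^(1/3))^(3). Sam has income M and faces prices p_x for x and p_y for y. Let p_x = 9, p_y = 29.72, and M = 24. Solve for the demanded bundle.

x* = 2.5416, y* = 0.0379

MU_x ∝ 5·x^(-2/3), MU_y ∝ y^(-2/3), so MRS = 5·(y/x)^(2/3) = p_x/p_y.
Hence y/x = ((1/5)·p_x/p_y)^(1/(2/3)), i.e. raised to the 1.5 power.
Substitute y = (y/x)·x into the budget: x* = M/(p_x + p_y·(y/x)).
Numerically y/x = 0.014905, so x* = 24/(9 + 29.72·0.014905) = 2.5416 and y* = 0.014905·2.5416 = 0.0379.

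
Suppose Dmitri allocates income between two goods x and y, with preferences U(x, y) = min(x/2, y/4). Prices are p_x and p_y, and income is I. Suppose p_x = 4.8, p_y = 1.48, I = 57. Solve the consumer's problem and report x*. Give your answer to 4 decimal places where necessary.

Demand: x*(p_x,p_y,I) = 2·I/(2·p_x + 4·p_y), y* = 4·I/(2·p_x + 4·p_y).
Here 2·4.8 + 4·1.48 = 15.52, giving x* = 7.3454.

x* = 7.3454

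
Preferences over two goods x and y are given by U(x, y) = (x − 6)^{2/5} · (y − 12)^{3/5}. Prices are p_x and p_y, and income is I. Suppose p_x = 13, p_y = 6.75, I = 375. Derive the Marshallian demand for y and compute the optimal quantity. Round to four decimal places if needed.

Let x' = x−6, y' = y−12. MRS = (2/3)·y'/x' = p_x/p_y.
After buying the subsistence bundle (6, 12), a share 0.4 of the remaining income goes to x: x* = 6 + 0.4·(I − 6p_x − 12p_y)/p_x.
Discretionary income = 375 − 6·13 − 12·6.75 = 216; y* = 12 + 0.6·216/6.75 = 31.2.

y* = 31.2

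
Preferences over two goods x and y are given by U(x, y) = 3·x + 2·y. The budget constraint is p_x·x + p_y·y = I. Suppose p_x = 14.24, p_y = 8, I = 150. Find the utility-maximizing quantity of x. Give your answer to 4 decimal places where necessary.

Linear utility — the consumer picks whichever good has higher MU/price: 3/14.24 = 0.2107 vs 2/8 = 0.25.
y gives more utility per dollar, so spend all income on y: y* = I/p_y, x* = 0.
Numerically: x* = 0, y* = 18.75.

x* = 0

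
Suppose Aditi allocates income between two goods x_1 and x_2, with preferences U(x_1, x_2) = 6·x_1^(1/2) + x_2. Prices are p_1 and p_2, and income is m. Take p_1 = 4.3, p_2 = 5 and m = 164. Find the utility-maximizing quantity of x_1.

MU_x_1 = 3/√x_1, MU_x_2 = 1. Tangency: 3/√x_1 = p_1/p_2.
Solve: √x_1 = 3·p_2/p_1, so x_1*(p_1,p_2) = (3·p_2/p_1)², and x_2* = (m − p_1·x_1*)/p_2.
Plugging in: x_1* = (3·5/4.3)² = 12.1687.

x_1* = 12.1687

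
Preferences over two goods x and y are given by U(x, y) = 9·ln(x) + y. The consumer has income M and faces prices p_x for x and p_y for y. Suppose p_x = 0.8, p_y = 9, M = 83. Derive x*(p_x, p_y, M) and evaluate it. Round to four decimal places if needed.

x* = 101.25

MU_x = 9/x, MU_y = 1. Tangency: 9/x = p_x/p_y.
So x*(p_x,p_y) = 9·p_y/p_x, independent of income; and y* = (M − 9·p_y)/p_y.
At the given prices: x* = 9·9/0.8 = 101.25.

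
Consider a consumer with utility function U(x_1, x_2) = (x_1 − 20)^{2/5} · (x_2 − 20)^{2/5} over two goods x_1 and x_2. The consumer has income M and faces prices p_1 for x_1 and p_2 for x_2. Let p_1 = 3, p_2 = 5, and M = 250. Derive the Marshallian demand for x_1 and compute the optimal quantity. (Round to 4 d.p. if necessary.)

x_1* = 35

This is Cobb-Douglas in (x_1−20, x_2−20): tangency gives 0.4·p_2·(x_2−20) = 0.4·p_1·(x_1−20).
After buying the subsistence bundle (20, 20), a share 0.5 of the remaining income goes to x_1: x_1* = 20 + 0.5·(M − 20p_1 − 20p_2)/p_1.
Discretionary income = 250 − 20·3 − 20·5 = 90; x_1* = 20 + 0.5·90/3 = 35.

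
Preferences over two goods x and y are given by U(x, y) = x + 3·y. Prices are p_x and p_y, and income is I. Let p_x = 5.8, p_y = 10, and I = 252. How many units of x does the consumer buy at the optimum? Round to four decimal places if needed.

x* = 0

Linear utility — the consumer picks whichever good has higher MU/price: 1/5.8 = 0.1724 vs 3/10 = 0.3.
y gives more utility per dollar, so spend all income on y: y* = I/p_y, x* = 0.
Numerically: x* = 0, y* = 25.2.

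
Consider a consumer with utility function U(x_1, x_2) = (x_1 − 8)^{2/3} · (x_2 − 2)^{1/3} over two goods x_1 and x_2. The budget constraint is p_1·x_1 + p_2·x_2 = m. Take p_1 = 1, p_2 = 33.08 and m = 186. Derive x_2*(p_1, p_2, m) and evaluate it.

x_2* = 3.127

This is Cobb-Douglas in (x_1−8, x_2−2): tangency gives 2/3·p_2·(x_2−2) = 1/3·p_1·(x_1−8).
Substituting into the budget: x_1* = 8 + 2/3·(m − 8·p_1 − 2·p_2)/p_1, and x_2* = 2 + 1/3·(…)/p_2.
Discretionary income = 186 − 8·1 − 2·33.08 = 111.84; x_2* = 2 + 1/3·111.84/33.08 = 3.127.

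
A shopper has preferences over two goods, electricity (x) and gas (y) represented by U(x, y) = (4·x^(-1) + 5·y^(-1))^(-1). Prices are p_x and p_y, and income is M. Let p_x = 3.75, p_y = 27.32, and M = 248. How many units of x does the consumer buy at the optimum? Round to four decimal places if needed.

Substitute y = (y/x)·x into the budget: x* = M/(p_x + p_y·(y/x)).
Numerically y/x = 0.414219, so x* = 248/(3.75 + 27.32·0.414219) = 16.4604.

x* = 16.4604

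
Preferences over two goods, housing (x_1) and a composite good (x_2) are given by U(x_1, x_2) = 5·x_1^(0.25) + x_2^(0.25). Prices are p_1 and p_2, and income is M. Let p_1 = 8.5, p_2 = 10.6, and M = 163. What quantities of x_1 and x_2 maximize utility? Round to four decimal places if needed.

MRS = MU_x_1/MU_x_2 = 5·(x_2/x_1)^(0.75). Set equal to p_1/p_2.
Solve for the ratio: x_2/x_1 = [(1/5)·p_1/p_2]^(4/3).
Substitute x_2 = (x_2/x_1)·x_1 into the budget: x_1* = M/(p_1 + p_2·(x_2/x_1)).
Numerically x_2/x_1 = 0.087135, so x_1* = 163/(8.5 + 10.6·0.087135) = 17.2969 and x_2* = 0.087135·17.2969 = 1.5072.

x_1* = 17.2969, x_2* = 1.5072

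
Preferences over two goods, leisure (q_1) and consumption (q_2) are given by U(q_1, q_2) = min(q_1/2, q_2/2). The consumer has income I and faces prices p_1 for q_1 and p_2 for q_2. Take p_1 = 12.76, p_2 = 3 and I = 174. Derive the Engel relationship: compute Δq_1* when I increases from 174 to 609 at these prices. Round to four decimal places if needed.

With perfect complements, no substitution: consume in ratio q_1:q_2 = 2:2.
Budget: p_1·q_1 + p_2·q_1 = I, so (2·p_1 + 2·p_2)·q_1 = 2·I.
Demand: q_1*(p_1,p_2,I) = 2·I/(2·p_1 + 2·p_2), q_2* = 2·I/(2·p_1 + 2·p_2).
Here 2·12.76 + 2·3 = 31.52, giving q_1* = 11.0406.
At I' = 609: q_1* = 38.6421. Change: 38.6421 − 11.0406 = 27.6015.

Δq_1* = 27.6015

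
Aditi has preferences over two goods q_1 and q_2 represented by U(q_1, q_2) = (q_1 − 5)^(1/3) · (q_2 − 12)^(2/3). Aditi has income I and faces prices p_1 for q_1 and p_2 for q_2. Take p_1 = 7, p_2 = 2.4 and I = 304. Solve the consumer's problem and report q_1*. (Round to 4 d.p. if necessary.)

q_1* = 16.4381

This is Cobb-Douglas in (q_1−5, q_2−12): tangency gives 1/3·p_2·(q_2−12) = 2/3·p_1·(q_1−5).
After buying the subsistence bundle (5, 12), a share 1/3 of the remaining income goes to q_1: q_1* = 5 + 1/3·(I − 5p_1 − 12p_2)/p_1.
Discretionary income = 304 − 5·7 − 12·2.4 = 240.2; q_1* = 5 + 1/3·240.2/7 = 16.4381.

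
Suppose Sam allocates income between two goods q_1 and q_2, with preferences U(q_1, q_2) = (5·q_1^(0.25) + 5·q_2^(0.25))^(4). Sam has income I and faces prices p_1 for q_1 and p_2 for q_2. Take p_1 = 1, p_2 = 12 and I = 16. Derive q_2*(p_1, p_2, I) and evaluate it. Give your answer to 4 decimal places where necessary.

From the CES first-order condition, (q_2/q_1)^(0.75) = p_1/p_2.
Solve for the ratio: q_2/q_1 = [p_1/p_2]^(4/3).
Substitute q_2 = (q_2/q_1)·q_1 into the budget: q_1* = I/(p_1 + p_2·(q_2/q_1)).
Numerically q_2/q_1 = 0.036399, so q_1* = 16/(1 + 12·0.036399) = 11.1359 and q_2* = 0.036399·11.1359 = 0.4053.

q_2* = 0.4053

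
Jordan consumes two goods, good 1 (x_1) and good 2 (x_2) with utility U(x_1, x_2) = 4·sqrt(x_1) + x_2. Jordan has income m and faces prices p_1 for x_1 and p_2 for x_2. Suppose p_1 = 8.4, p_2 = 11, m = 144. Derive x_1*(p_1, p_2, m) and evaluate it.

x_1* = 6.8594

Utility is quasi-linear in x_2; the FOC for x_1 is 2/√x_1 = p_1/p_2.
Thus x_1* = (2·p_2/p_1)² — independent of m — with the rest of income spent on x_2.
Plugging in: x_1* = (2·11/8.4)² = 6.8594.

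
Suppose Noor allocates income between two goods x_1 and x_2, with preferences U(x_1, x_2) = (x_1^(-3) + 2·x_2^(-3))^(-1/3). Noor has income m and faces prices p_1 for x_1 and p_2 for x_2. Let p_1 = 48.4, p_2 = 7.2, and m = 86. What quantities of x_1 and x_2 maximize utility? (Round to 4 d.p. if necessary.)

MU_x_1 ∝ x_1^(-4), MU_x_2 ∝ 2·x_2^(-4), so MRS = (1/2)·(x_2/x_1)^(4) = p_1/p_2.
Hence x_2/x_1 = (2·p_1/p_2)^(1/(4)), i.e. raised to the 0.25 power.
With the ratio pinned down, the budget gives x_1* = m/(p_1 + p_2·(x_2/x_1)) and x_2* = (x_2/x_1)·x_1*.
Numerically x_2/x_1 = 1.914854, so x_1* = 86/(48.4 + 7.2·1.914854) = 1.3829 and x_2* = 1.914854·1.3829 = 2.6481.

x_1* = 1.3829, x_2* = 2.6481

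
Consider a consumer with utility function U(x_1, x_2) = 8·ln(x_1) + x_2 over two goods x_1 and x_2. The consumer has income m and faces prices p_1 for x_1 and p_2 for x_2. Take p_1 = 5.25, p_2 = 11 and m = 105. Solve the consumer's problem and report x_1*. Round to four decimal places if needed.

x_1* = 16.7619

At the given prices: x_1* = 8·11/5.25 = 16.7619.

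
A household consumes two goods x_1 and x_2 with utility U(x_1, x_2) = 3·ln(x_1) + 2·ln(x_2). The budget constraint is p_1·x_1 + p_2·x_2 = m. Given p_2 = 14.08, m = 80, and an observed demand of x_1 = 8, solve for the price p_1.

p_1 = 6

Tangency: MRS = (3/2)·x_2/x_1 = p_1/p_2.
Rearranging, p_2·x_2 = (2/3)·p_1·x_1. Substituting into the budget gives p_1·x_1·(1 + (2/3)) = m.
Demand: x_1*(p_1,p_2,m) = 0.6·m/p_1 and x_2* = 0.4·m/p_2.
Set x_1* = 8 in the demand function and solve for p_1: p_1 = 6.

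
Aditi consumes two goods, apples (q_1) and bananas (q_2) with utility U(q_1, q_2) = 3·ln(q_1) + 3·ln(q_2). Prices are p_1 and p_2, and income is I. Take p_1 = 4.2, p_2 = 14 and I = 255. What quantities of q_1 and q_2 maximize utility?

Demand: q_1*(p_1,p_2,I) = 0.5·I/p_1 and q_2* = 0.5·I/p_2.
At p_1=4.2, p_2=14, I=255: q_1* = 0.5·255/4.2 = 30.3571, q_2* = 9.1071.

q_1* = 30.3571, q_2* = 9.1071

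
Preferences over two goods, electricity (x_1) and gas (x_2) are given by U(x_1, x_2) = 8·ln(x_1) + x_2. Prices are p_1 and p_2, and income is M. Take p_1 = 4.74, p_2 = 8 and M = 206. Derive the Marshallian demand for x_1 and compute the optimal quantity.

So x_1*(p_1,p_2) = 8·p_2/p_1, independent of income; and x_2* = (M − 8·p_2)/p_2.
At the given prices: x_1* = 8·8/4.74 = 13.5021.

x_1* = 13.5021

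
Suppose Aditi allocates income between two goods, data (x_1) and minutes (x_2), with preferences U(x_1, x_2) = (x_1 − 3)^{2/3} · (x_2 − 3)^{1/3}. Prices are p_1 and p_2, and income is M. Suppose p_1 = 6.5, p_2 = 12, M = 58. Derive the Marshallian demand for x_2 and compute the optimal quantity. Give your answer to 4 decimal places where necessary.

MRS = 2·(x_2−3)/(x_1−3). Tangency with p_1/p_2 gives x_2−3 = (1/2)·(p_1/p_2)·(x_1−3).
Substituting into the budget: x_1* = 3 + 2/3·(M − 3·p_1 − 3·p_2)/p_1, and x_2* = 3 + 1/3·(…)/p_2.
Discretionary income = 58 − 3·6.5 − 3·12 = 2.5; x_2* = 3 + 1/3·2.5/12 = 3.0694.

x_2* = 3.0694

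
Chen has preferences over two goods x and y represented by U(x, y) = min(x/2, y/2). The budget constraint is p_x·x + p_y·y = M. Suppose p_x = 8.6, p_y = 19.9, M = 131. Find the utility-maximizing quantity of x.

x* = 4.5965

Leontief preferences: the optimum is at the kink where x/2 = y/2, i.e. y = x.
Budget: p_x·x + p_y·x = M, so (2·p_x + 2·p_y)·x = 2·M.
Demand: x*(p_x,p_y,M) = 2·M/(2·p_x + 2·p_y), y* = 2·M/(2·p_x + 2·p_y).
Here 2·8.6 + 2·19.9 = 57, giving x* = 4.5965.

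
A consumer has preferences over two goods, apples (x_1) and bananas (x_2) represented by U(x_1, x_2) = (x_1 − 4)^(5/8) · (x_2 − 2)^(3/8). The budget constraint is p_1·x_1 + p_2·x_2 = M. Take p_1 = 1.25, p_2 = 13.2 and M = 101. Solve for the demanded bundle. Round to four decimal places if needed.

MRS = (5/3)·(x_2−2)/(x_1−4). Tangency with p_1/p_2 gives x_2−2 = (3/5)·(p_1/p_2)·(x_1−4).
Substituting into the budget: x_1* = 4 + 0.625·(M − 4·p_1 − 2·p_2)/p_1, and x_2* = 2 + 0.375·(…)/p_2.
Discretionary income = 101 − 4·1.25 − 2·13.2 = 69.6; x_1* = 4 + 0.625·69.6/1.25 = 38.8; x_2* = 2 + 0.375·69.6/13.2 = 3.9773.

x_1* = 38.8, x_2* = 3.9773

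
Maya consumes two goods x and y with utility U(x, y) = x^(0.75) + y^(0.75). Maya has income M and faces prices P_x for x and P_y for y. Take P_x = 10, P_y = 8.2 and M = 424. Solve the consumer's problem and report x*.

From the CES first-order condition, (y/x)^(0.25) = P_x/P_y.
Hence y/x = (P_x/P_y)^(1/(0.25)), i.e. raised to the 4 power.
With the ratio pinned down, the budget gives x* = M/(P_x + P_y·(y/x)) and y* = (y/x)·x*.
Numerically y/x = 2.211794, so x* = 424/(10 + 8.2·2.211794) = 15.0693.

x* = 15.0693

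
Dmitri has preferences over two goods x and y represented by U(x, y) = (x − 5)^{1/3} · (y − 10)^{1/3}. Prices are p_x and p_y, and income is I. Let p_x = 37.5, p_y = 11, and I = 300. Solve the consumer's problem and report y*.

y* = 10.1136

After buying the subsistence bundle (5, 10), a share 0.5 of the remaining income goes to x: x* = 5 + 0.5·(I − 5p_x − 10p_y)/p_x.
Discretionary income = 300 − 5·37.5 − 10·11 = 2.5; y* = 10 + 0.5·2.5/11 = 10.1136.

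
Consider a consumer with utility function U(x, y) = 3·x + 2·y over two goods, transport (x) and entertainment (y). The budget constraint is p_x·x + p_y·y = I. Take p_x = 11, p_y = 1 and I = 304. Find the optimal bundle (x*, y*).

Numerically: x* = 0, y* = 304.

x* = 0, y* = 304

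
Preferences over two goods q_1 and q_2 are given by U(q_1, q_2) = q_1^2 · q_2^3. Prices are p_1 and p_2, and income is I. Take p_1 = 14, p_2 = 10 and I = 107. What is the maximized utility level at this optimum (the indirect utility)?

The MRS is (2/3)·q_2/q_1. Set MRS = p_1/p_2.
So 2·p_2·q_2 = 3·p_1·q_1; combined with the budget, a share 0.4 of income goes to q_1.
Demand: q_1*(p_1,p_2,I) = 0.4·I/p_1 and q_2* = 0.6·I/p_2.
At p_1=14, p_2=10, I=107: q_1* = 0.4·107/14 = 3.0571, q_2* = 6.42.
Utility at the optimum: U(3.0571, 6.42) = 2473.0708.

V = 2473.0708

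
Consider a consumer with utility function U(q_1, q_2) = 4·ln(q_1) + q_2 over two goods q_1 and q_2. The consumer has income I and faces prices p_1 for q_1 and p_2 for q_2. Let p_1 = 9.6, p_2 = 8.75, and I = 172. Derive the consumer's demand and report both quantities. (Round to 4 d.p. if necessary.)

Set MRS = p_1/p_2: (4/q_1)/1 = p_1/p_2.
So q_1*(p_1,p_2) = 4·p_2/p_1, independent of income; and q_2* = (I − 4·p_2)/p_2.
At the given prices: q_1* = 4·8.75/9.6 = 3.6458, and q_2* = 15.6571.

q_1* = 3.6458, q_2* = 15.6571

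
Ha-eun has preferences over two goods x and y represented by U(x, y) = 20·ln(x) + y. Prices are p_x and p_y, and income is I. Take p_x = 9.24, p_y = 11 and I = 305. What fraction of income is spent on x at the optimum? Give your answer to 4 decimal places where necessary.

So x*(p_x,p_y) = 20·p_y/p_x, independent of income; and y* = (I − 20·p_y)/p_y.
At the given prices: x* = 20·11/9.24 = 23.8095, and y* = 7.7273.
Expenditure on x: 9.24·23.8095 = 220; share = 0.7213.

share on x = 0.7213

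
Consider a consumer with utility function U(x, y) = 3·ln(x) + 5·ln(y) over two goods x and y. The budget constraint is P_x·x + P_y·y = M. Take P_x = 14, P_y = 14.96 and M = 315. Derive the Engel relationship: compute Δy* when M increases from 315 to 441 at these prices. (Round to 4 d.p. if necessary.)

Δy* = 5.264

Tangency: MRS = (3/5)·y/x = P_x/P_y.
So 3·P_y·y = 5·P_x·x; combined with the budget, a share 0.375 of income goes to x.
Demand: x*(P_x,P_y,M) = 0.375·M/P_x and y* = 0.625·M/P_y.
At P_x=14, P_y=14.96, M=315: y* = 0.625·315/14.96 = 13.1601.
At M' = 441: y* = 18.4241. Change: 18.4241 − 13.1601 = 5.264.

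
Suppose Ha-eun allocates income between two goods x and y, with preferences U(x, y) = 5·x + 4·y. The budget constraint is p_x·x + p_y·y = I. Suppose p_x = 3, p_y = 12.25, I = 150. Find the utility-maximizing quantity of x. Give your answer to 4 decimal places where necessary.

x* = 50

Linear utility — the consumer picks whichever good has higher MU/price: 5/3 = 1.6667 vs 4/12.25 = 0.3265.
x gives more utility per dollar, so spend all income on x: x* = I/p_x, y* = 0.
Numerically: x* = 50, y* = 0.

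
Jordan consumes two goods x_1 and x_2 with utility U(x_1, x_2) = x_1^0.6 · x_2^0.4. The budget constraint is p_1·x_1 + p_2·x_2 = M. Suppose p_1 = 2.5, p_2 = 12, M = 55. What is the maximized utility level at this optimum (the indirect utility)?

Tangency: MRS = (3/2)·x_2/x_1 = p_1/p_2.
Rearranging, p_2·x_2 = (2/3)·p_1·x_1. Substituting into the budget gives p_1·x_1·(1 + (2/3)) = M.
Demand: x_1*(p_1,p_2,M) = 0.6·M/p_1 and x_2* = 0.4·M/p_2.
At p_1=2.5, p_2=12, M=55: x_1* = 0.6·55/2.5 = 13.2, x_2* = 1.8333.
Utility at the optimum: U(13.2, 1.8333) = 5.993.

V = 5.993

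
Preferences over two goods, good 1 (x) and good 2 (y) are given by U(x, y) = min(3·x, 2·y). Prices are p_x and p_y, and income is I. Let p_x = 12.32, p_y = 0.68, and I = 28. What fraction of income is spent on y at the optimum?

share on y = 0.0765

With perfect complements, no substitution: consume in ratio x:y = 2:3.
Budget: p_x·x + p_y·(3/2)·x = I, so (2·p_x + 3·p_y)·x = 2·I.
Demand: x*(p_x,p_y,I) = 2·I/(2·p_x + 3·p_y), y* = 3·I/(2·p_x + 3·p_y).
Here 2·12.32 + 3·0.68 = 26.68, giving x* = 2.099 and y* = 3.1484.
Expenditure on y: 0.68·3.1484 = 2.1409; share = 0.0765.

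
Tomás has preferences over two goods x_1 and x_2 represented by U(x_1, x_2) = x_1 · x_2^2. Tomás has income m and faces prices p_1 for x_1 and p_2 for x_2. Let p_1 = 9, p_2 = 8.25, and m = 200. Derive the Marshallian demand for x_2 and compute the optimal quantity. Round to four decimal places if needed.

MU_x_1/MU_x_2 = (x_2)/(2·x_1); tangency sets this equal to p_1/p_2.
So p_2·x_2 = 2·p_1·x_1; combined with the budget, a share 1/3 of income goes to x_1.
Demand: x_1*(p_1,p_2,m) = 1/3·m/p_1 and x_2* = 2/3·m/p_2.
At p_1=9, p_2=8.25, m=200: x_2* = 2/3·200/8.25 = 16.1616.

x_2* = 16.1616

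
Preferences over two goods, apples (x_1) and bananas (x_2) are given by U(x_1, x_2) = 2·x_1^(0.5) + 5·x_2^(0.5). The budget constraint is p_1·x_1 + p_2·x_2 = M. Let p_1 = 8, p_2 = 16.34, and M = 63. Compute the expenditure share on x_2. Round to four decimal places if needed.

With the ratio pinned down, the budget gives x_1* = M/(p_1 + p_2·(x_2/x_1)) and x_2* = (x_2/x_1)·x_1*.
Numerically x_2/x_1 = 1.498152, so x_1* = 63/(8 + 16.34·1.498152) = 1.9397 and x_2* = 1.498152·1.9397 = 2.9059.
Expenditure on x_2: 16.34·2.9059 = 47.4827; share = 0.7537.

share on x_2 = 0.7537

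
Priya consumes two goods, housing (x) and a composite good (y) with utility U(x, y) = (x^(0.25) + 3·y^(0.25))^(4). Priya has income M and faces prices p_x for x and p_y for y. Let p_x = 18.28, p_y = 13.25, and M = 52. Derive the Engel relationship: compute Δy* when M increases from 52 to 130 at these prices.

MRS = MU_x/MU_y = (1/3)·(y/x)^(0.75). Set equal to p_x/p_y.
Hence y/x = (3·p_x/p_y)^(1/(0.75)), i.e. raised to the 4/3 power.
Substitute y = (y/x)·x into the budget: x* = M/(p_x + p_y·(y/x)).
Numerically y/x = 6.645211, so x* = 52/(18.28 + 13.25·6.645211) = 0.489 and y* = 6.645211·0.489 = 3.2498.
At M' = 130: y* = 8.1246. Change: 8.1246 − 3.2498 = 4.8747.

Δy* = 4.8747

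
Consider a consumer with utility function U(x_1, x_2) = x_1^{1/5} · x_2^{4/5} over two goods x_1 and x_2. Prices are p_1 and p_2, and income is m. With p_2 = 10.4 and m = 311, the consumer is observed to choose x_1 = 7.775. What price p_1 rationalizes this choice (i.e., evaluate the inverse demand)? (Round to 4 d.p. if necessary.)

p_1 = 8

The MRS is (1/4)·x_2/x_1. Set MRS = p_1/p_2.
Rearranging, p_2·x_2 = 4·p_1·x_1. Substituting into the budget gives p_1·x_1·(1 + 4) = m.
Demand: x_1*(p_1,p_2,m) = 0.2·m/p_1 and x_2* = 0.8·m/p_2.
Set x_1* = 7.775 in the demand function and solve for p_1: p_1 = 8.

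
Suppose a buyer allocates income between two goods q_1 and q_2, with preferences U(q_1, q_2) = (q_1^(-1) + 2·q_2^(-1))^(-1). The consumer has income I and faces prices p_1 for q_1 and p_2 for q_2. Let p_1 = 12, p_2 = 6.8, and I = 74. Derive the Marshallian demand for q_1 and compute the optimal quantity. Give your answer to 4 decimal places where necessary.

q_1* = 2.9869

MU_q_1 ∝ q_1^(-2), MU_q_2 ∝ 2·q_2^(-2), so MRS = (1/2)·(q_2/q_1)^(2) = p_1/p_2.
Hence q_2/q_1 = (2·p_1/p_2)^(1/(2)), i.e. raised to the 0.5 power.
With the ratio pinned down, the budget gives q_1* = I/(p_1 + p_2·(q_2/q_1)) and q_2* = (q_2/q_1)·q_1*.
Numerically q_2/q_1 = 1.878673, so q_1* = 74/(12 + 6.8·1.878673) = 2.9869.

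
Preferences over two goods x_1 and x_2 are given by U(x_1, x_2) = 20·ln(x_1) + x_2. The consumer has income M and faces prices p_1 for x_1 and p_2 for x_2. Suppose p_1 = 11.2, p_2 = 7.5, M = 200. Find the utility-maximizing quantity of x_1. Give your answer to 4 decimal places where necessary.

x_1* = 13.3929

So x_1*(p_1,p_2) = 20·p_2/p_1, independent of income; and x_2* = (M − 20·p_2)/p_2.
At the given prices: x_1* = 20·7.5/11.2 = 13.3929.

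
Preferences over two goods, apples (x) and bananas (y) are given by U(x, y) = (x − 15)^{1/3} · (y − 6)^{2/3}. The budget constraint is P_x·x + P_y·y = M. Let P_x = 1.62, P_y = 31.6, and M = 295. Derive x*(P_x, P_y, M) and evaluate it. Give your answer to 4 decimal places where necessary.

MRS = (1/2)·(y−6)/(x−15). Tangency with P_x/P_y gives y−6 = 2·(P_x/P_y)·(x−15).
Substituting into the budget: x* = 15 + 1/3·(M − 15·P_x − 6·P_y)/P_x, and y* = 6 + 2/3·(…)/P_y.
Discretionary income = 295 − 15·1.62 − 6·31.6 = 81.1; x* = 15 + 1/3·81.1/1.62 = 31.6872.

x* = 31.6872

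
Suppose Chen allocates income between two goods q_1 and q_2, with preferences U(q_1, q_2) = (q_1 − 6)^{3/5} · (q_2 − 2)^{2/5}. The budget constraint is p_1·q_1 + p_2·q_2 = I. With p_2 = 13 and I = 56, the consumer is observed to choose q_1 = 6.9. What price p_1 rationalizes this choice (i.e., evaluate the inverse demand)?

p_1 = 4

This is Cobb-Douglas in (q_1−6, q_2−2): tangency gives 0.6·p_2·(q_2−2) = 0.4·p_1·(q_1−6).
After buying the subsistence bundle (6, 2), a share 0.6 of the remaining income goes to q_1: q_1* = 6 + 0.6·(I − 6p_1 − 2p_2)/p_1.
Set q_1* = 6.9 in the demand function and solve for p_1: p_1 = 4.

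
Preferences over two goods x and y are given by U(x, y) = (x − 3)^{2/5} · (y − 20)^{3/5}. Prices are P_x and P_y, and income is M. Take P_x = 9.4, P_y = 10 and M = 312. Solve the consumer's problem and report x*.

This is Cobb-Douglas in (x−3, y−20): tangency gives 0.4·P_y·(y−20) = 0.6·P_x·(x−3).
After buying the subsistence bundle (3, 20), a share 0.4 of the remaining income goes to x: x* = 3 + 0.4·(M − 3P_x − 20P_y)/P_x.
Discretionary income = 312 − 3·9.4 − 20·10 = 83.8; x* = 3 + 0.4·83.8/9.4 = 6.566.

x* = 6.566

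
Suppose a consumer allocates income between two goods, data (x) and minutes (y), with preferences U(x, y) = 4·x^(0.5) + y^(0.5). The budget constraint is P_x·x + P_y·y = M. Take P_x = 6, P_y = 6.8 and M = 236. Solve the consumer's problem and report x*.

MU_x ∝ 4·x^(-0.5), MU_y ∝ y^(-0.5), so MRS = 4·(y/x)^(0.5) = P_x/P_y.
Hence y/x = ((1/4)·P_x/P_y)^(1/(0.5)), i.e. raised to the 2 power.
With the ratio pinned down, the budget gives x* = M/(P_x + P_y·(y/x)) and y* = (y/x)·x*.
Numerically y/x = 0.048659, so x* = 236/(6 + 6.8·0.048659) = 37.2776.

x* = 37.2776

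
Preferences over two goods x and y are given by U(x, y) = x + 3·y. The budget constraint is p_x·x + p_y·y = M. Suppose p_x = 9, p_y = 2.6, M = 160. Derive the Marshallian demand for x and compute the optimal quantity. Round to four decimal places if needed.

Perfect substitutes: compare marginal utility per dollar. 1/p_x vs 3/p_y → 0.1111 vs 1.1538.
y gives more utility per dollar, so spend all income on y: y* = M/p_y, x* = 0.
Numerically: x* = 0, y* = 61.5385.

x* = 0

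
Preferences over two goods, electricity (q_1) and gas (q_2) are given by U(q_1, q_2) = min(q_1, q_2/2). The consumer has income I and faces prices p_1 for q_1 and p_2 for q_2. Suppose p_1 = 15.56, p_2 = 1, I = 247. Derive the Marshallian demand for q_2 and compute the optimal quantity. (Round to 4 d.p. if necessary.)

q_2* = 28.1321

Leontief preferences: the optimum is at the kink where q_1/1 = q_2/2, i.e. q_2 = 2·q_1.
Budget: p_1·q_1 + p_2·2·q_1 = I, so (p_1 + 2·p_2)·q_1 = I.
Demand: q_1*(p_1,p_2,I) = I/(p_1 + 2·p_2), q_2* = 2·I/(p_1 + 2·p_2).
Here 15.56 + 2·1 = 17.56, giving q_2* = 28.1321.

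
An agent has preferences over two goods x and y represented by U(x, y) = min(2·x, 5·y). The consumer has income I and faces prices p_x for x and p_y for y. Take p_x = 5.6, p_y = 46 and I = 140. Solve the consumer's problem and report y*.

Leontief preferences: the optimum is at the kink where x/5 = y/2, i.e. y = (2/5)·x.
Budget: p_x·x + p_y·(2/5)·x = I, so (5·p_x + 2·p_y)·x = 5·I.
Demand: x*(p_x,p_y,I) = 5·I/(5·p_x + 2·p_y), y* = 2·I/(5·p_x + 2·p_y).
Here 5·5.6 + 2·46 = 120, giving y* = 2.3333.

y* = 2.3333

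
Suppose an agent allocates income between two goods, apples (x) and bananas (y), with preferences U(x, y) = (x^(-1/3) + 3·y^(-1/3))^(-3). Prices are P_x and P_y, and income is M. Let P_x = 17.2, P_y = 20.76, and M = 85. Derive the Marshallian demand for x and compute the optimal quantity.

From the CES first-order condition, (1/3)·(y/x)^(4/3) = P_x/P_y.
Solve for the ratio: y/x = [3·P_x/P_y]^(0.75).
With the ratio pinned down, the budget gives x* = M/(P_x + P_y·(y/x)) and y* = (y/x)·x*.
Numerically y/x = 1.979551, so x* = 85/(17.2 + 20.76·1.979551) = 1.4581.

x* = 1.4581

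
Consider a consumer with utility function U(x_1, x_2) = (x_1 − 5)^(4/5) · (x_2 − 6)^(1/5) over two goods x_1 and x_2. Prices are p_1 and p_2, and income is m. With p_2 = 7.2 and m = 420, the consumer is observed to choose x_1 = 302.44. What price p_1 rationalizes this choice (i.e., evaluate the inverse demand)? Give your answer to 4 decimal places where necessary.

p_1 = 1

This is Cobb-Douglas in (x_1−5, x_2−6): tangency gives 0.8·p_2·(x_2−6) = 0.2·p_1·(x_1−5).
After buying the subsistence bundle (5, 6), a share 0.8 of the remaining income goes to x_1: x_1* = 5 + 0.8·(m − 5p_1 − 6p_2)/p_1.
Set x_1* = 302.44 in the demand function and solve for p_1: p_1 = 1.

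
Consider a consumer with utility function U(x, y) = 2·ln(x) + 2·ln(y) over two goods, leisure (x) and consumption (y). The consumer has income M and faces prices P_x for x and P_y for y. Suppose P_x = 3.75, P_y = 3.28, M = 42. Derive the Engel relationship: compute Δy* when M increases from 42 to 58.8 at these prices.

Tangency: MRS = y/x = P_x/P_y.
So 2·P_y·y = 2·P_x·x; combined with the budget, a share 0.5 of income goes to x.
Demand: x*(P_x,P_y,M) = 0.5·M/P_x and y* = 0.5·M/P_y.
At P_x=3.75, P_y=3.28, M=42: y* = 0.5·42/3.28 = 6.4024.
At M' = 58.8: y* = 8.9634. Change: 8.9634 − 6.4024 = 2.561.

Δy* = 2.561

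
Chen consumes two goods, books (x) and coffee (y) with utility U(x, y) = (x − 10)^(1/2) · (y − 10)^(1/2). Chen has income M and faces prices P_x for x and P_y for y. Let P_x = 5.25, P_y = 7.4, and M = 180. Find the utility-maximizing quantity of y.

y* = 13.6149

This is Cobb-Douglas in (x−10, y−10): tangency gives 0.5·P_y·(y−10) = 0.5·P_x·(x−10).
After buying the subsistence bundle (10, 10), a share 0.5 of the remaining income goes to x: x* = 10 + 0.5·(M − 10P_x − 10P_y)/P_x.
Discretionary income = 180 − 10·5.25 − 10·7.4 = 53.5; y* = 10 + 0.5·53.5/7.4 = 13.6149.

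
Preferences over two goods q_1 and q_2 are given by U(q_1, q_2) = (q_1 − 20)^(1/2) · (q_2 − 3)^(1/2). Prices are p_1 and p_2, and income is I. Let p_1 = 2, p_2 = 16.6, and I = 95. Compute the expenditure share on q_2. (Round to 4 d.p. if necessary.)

share on q_2 = 0.5516

Let q_1' = q_1−20, q_2' = q_2−3. MRS = q_2'/q_1' = p_1/p_2.
After buying the subsistence bundle (20, 3), a share 0.5 of the remaining income goes to q_1: q_1* = 20 + 0.5·(I − 20p_1 − 3p_2)/p_1.
Discretionary income = 95 − 20·2 − 3·16.6 = 5.2; q_1* = 20 + 0.5·5.2/2 = 21.3; q_2* = 3 + 0.5·5.2/16.6 = 3.1566.
Expenditure on q_2: 16.6·3.1566 = 52.4; share = 0.5516.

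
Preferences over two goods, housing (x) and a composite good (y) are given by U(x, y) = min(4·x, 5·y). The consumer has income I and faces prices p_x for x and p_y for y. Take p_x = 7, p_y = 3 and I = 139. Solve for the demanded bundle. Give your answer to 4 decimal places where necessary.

Here 5·7 + 4·3 = 47, giving x* = 14.7872 and y* = 11.8298.

x* = 14.7872, y* = 11.8298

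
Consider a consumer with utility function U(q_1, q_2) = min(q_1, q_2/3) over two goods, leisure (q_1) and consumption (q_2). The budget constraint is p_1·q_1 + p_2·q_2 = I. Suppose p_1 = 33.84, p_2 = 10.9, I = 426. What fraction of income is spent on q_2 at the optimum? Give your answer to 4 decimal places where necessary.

With perfect complements, no substitution: consume in ratio q_1:q_2 = 1:3.
Budget: p_1·q_1 + p_2·3·q_1 = I, so (p_1 + 3·p_2)·q_1 = I.
Demand: q_1*(p_1,p_2,I) = I/(p_1 + 3·p_2), q_2* = 3·I/(p_1 + 3·p_2).
Here 33.84 + 3·10.9 = 66.54, giving q_1* = 6.4022 and q_2* = 19.2065.
Expenditure on q_2: 10.9·19.2065 = 209.3508; share = 0.4914.

share on q_2 = 0.4914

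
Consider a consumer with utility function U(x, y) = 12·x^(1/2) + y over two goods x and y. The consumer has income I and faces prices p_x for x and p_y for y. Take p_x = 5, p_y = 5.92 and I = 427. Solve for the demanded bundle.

MU_x = 6/√x, MU_y = 1. Tangency: 6/√x = p_x/p_y.
Solve: √x = 6·p_y/p_x, so x*(p_x,p_y) = (6·p_y/p_x)², and y* = (I − p_x·x*)/p_y.
Plugging in: x* = (6·5.92/5)² = 50.4668, y* = 29.5044.

x* = 50.4668, y* = 29.5044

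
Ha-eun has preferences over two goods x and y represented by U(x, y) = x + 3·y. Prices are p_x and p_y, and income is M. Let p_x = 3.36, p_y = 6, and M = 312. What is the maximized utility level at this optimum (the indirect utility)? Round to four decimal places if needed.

y gives more utility per dollar, so spend all income on y: y* = M/p_y, x* = 0.
Numerically: x* = 0, y* = 52.
Utility at the optimum: U(0, 52) = 156.

V = 156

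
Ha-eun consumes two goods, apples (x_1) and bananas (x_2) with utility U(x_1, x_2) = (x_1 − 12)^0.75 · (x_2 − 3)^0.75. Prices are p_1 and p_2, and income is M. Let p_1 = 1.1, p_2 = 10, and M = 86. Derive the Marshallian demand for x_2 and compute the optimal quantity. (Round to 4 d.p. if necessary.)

This is Cobb-Douglas in (x_1−12, x_2−3): tangency gives 0.75·p_2·(x_2−3) = 0.75·p_1·(x_1−12).
Substituting into the budget: x_1* = 12 + 0.5·(M − 12·p_1 − 3·p_2)/p_1, and x_2* = 3 + 0.5·(…)/p_2.
Discretionary income = 86 − 12·1.1 − 3·10 = 42.8; x_2* = 3 + 0.5·42.8/10 = 5.14.

x_2* = 5.14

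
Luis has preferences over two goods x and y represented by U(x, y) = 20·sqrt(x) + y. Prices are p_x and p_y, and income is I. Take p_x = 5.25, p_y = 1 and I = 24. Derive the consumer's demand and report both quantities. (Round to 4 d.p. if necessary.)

Set MRS = p_x/p_y: 10·x^(−1/2) = p_x/p_y.
Thus x* = (10·p_y/p_x)² — independent of I — with the rest of income spent on y.
Plugging in: x* = (10·1/5.25)² = 3.6281, y* = 4.9524.

x* = 3.6281, y* = 4.9524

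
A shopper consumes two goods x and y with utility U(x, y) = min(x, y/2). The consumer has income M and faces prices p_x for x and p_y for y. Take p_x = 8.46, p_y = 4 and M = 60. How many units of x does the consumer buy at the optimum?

x* = 3.6452

Leontief preferences: the optimum is at the kink where x/1 = y/2, i.e. y = 2·x.
Budget: p_x·x + p_y·2·x = M, so (p_x + 2·p_y)·x = M.
Demand: x*(p_x,p_y,M) = M/(p_x + 2·p_y), y* = 2·M/(p_x + 2·p_y).
Here 8.46 + 2·4 = 16.46, giving x* = 3.6452.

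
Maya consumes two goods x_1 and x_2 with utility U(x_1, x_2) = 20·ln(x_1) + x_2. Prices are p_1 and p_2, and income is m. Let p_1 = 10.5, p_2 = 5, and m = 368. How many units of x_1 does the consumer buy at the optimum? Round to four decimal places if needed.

MU_x_1 = 20/x_1, MU_x_2 = 1. Tangency: 20/x_1 = p_1/p_2.
So x_1*(p_1,p_2) = 20·p_2/p_1, independent of income; and x_2* = (m − 20·p_2)/p_2.
At the given prices: x_1* = 20·5/10.5 = 9.5238.

x_1* = 9.5238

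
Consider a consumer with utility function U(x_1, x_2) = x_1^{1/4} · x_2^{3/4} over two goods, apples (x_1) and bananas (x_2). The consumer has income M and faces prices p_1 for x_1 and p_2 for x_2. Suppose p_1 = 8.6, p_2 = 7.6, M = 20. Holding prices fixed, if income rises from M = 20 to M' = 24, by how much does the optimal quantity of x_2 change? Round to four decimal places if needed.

MU_x_1/MU_x_2 = (0.25·x_2)/(0.75·x_1); tangency sets this equal to p_1/p_2.
Rearranging, p_2·x_2 = 3·p_1·x_1. Substituting into the budget gives p_1·x_1·(1 + 3) = M.
Demand: x_1*(p_1,p_2,M) = 0.25·M/p_1 and x_2* = 0.75·M/p_2.
At p_1=8.6, p_2=7.6, M=20: x_2* = 0.75·20/7.6 = 1.9737.
At M' = 24: x_2* = 2.3684. Change: 2.3684 − 1.9737 = 0.3947.

Δx_2* = 0.3947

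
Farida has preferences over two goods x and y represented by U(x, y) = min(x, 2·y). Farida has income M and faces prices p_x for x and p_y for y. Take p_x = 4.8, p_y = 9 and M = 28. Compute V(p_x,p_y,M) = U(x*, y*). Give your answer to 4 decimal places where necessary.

V = 3.0108

Demand: x*(p_x,p_y,M) = 2·M/(2·p_x + p_y), y* = M/(2·p_x + p_y).
Here 2·4.8 + 9 = 18.6, giving x* = 3.0108 and y* = 1.5054.
Utility at the optimum: U(3.0108, 1.5054) = 3.0108.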